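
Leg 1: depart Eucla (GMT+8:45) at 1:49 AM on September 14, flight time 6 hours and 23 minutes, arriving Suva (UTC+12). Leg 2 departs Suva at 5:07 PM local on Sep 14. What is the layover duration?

5 hours 40 minutes

Convert departure to UTC: 1:49 AM − 8:45 = 5:04 PM UTC on Sep 13.
Add 6 hours 23 minutes flight time → 11:27 PM UTC.
Suva is UTC+12:00, so local arrival = 11:27 PM + 12:00 = 11:27 AM on Sep 14.
Layover = 5:07 PM − 11:27 AM = 5 hours 40 minutes.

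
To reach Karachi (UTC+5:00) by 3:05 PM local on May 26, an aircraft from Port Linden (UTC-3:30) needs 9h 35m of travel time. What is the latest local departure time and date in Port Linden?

9:00 PM on May 25

Target arrival in UTC: 3:05 PM − 5:00 = 10:05 AM on May 26.
Subtract 9 hours 35 minutes → departure 12:30 AM UTC on May 26.
Port Linden is UTC−3:30: 12:30 AM − 3:30 = 9:00 PM on May 25.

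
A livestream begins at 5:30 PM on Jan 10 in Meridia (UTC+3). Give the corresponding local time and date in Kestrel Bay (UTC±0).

2:30 PM on January 10

In UTC: 5:30 PM − 3:00 = 2:30 PM on Jan 10.
Kestrel Bay is UTC+0, so it is 2:30 PM on Jan 10.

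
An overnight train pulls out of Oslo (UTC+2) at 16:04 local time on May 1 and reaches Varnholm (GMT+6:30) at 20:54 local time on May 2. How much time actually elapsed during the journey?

24 hours 20 minutes

Varnholm is 4:30 ahead of Oslo.
Clock-face elapsed time (ignoring zones) is 28 hours 50 minutes.
Actual elapsed = 28 hours 50 minutes − 4:30 = 24 hours 20 minutes.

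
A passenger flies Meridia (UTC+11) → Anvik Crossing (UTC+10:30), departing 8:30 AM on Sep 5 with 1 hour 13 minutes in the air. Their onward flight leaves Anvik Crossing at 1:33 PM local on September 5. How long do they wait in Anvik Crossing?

Convert departure to UTC: 8:30 AM − 11:00 = 9:30 PM UTC on Sep 4.
Add 1 hour and 13 minutes flight time → 10:43 PM UTC.
Anvik Crossing is UTC+10:30, so local arrival = 10:43 PM + 10:30 = 9:13 AM on Sep 5.
Layover = 1:33 PM − 9:13 AM = 4 hours 20 minutes.

4 hours 20 minutes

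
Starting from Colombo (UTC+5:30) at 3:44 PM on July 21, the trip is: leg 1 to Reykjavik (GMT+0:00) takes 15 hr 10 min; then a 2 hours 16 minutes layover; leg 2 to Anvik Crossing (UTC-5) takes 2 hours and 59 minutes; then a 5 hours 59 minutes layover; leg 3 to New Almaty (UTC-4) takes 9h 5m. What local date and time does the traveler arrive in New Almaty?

5:43 PM on July 22

Convert departure to UTC: 3:44 PM − 5:30 = 10:14 AM UTC on Jul 21.
Add 15 hours and 10 minutes leg 1 → 1:24 AM UTC (Jul 22).
Add 2 hours 16 minutes layover in Reykjavik → 3:40 AM UTC.
Add 2 hours 59 minutes leg 2 → 6:39 AM UTC.
Add 5 hours 59 minutes layover in Anvik Crossing → 12:38 PM UTC.
Add 9 hours and 5 minutes leg 3 → 9:43 PM UTC.
New Almaty is UTC−4:00, so local arrival = 9:43 PM − 4:00 = 5:43 PM on Jul 22.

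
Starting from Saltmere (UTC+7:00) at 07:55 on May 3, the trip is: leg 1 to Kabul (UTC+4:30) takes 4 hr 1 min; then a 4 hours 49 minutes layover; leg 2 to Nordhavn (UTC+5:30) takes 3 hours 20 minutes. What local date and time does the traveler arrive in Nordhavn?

Convert departure to UTC: 07:55 − 7:00 = 00:55 UTC on May 3.
Add 4 hours and 1 minute leg 1 → 04:56 UTC.
Add 4 hours and 49 minutes layover in Kabul → 09:45 UTC.
Add 3 hours 20 minutes leg 2 → 13:05 UTC.
Nordhavn is UTC+5:30, so local arrival = 13:05 + 5:30 = 18:35 on May 3.

18:35 on May 3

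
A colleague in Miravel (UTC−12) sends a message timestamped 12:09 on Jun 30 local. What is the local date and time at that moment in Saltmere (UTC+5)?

In UTC: 12:09 + 12:00 = 00:09 on Jul 1.
Saltmere is UTC+5:00: 00:09 + 5:00 = 05:09 on Jul 1.

05:09 on July 1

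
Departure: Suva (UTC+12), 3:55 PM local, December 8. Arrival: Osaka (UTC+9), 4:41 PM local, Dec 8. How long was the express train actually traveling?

Departure in UTC: 3:55 PM − 12:00 = 3:55 AM on Dec 8.
Arrival in UTC: 4:41 PM − 9:00 = 7:41 AM on Dec 8.
Elapsed = 7:41 AM − 3:55 AM = 3 hours 46 minutes.

3 hours 46 minutes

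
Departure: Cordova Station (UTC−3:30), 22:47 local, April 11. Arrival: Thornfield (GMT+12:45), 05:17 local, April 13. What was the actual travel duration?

14 hours 15 minutes

Departure in UTC: 22:47 + 3:30 = 02:17 on Apr 12.
Arrival in UTC: 05:17 − 12:45 = 16:32 on Apr 12.
Elapsed = 16:32 − 02:17 = 14 hours 15 minutes.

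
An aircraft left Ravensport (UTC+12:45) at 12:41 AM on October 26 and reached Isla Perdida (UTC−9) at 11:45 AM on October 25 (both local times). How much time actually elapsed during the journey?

8 hours 49 minutes

Departure in UTC: 12:41 AM − 12:45 = 11:56 AM on Oct 25.
Arrival in UTC: 11:45 AM + 9:00 = 8:45 PM on Oct 25.
Elapsed = 8:45 PM − 11:56 AM = 8 hours 49 minutes.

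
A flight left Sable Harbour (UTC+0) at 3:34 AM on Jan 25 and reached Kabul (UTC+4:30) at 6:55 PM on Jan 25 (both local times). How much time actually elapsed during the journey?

10 hours 51 minutes

Kabul is 4:30 ahead of Sable Harbour.
Clock-face elapsed time (ignoring zones) is 15 hours 21 minutes.
Actual elapsed = 15 hours 21 minutes − 4:30 = 10 hours 51 minutes.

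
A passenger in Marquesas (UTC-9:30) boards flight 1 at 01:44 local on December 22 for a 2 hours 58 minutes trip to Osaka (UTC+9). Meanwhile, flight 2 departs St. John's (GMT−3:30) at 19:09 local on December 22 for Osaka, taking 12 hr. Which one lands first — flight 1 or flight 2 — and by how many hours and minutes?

the first, by 20 hours 27 minutes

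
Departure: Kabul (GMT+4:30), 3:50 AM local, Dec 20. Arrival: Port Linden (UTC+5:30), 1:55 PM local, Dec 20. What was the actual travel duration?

9 hours 5 minutes

Departure in UTC: 3:50 AM − 4:30 = 11:20 PM on Dec 19.
Arrival in UTC: 1:55 PM − 5:30 = 8:25 AM on Dec 20.
Elapsed = 8:25 AM − 11:20 PM (+1 day) = 9 hours 5 minutes.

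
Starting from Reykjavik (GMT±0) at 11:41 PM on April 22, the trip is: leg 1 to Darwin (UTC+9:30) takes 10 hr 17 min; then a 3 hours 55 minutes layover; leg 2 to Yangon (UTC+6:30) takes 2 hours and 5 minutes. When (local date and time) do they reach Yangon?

Reykjavik is at UTC+0, so departure is already 11:41 PM UTC on Apr 22.
Add 10 hours and 17 minutes leg 1 → 9:58 AM UTC (Apr 23).
Add 3 hours and 55 minutes layover in Darwin → 1:53 PM UTC.
Add 2 hours and 5 minutes leg 2 → 3:58 PM UTC.
Yangon is UTC+6:30, so local arrival = 3:58 PM + 6:30 = 10:28 PM on Apr 23.

10:28 PM on April 23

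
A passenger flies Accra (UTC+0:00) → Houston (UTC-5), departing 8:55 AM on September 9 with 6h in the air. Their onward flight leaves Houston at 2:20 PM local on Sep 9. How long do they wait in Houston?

Accra is at UTC+0, so departure is already 8:55 AM UTC on Sep 9.
Add 6 hours flight time → 2:55 PM UTC.
Houston is UTC−5:00, so local arrival = 2:55 PM − 5:00 = 9:55 AM on Sep 9.
Layover = 2:20 PM − 9:55 AM = 4 hours 25 minutes.

4 hours 25 minutes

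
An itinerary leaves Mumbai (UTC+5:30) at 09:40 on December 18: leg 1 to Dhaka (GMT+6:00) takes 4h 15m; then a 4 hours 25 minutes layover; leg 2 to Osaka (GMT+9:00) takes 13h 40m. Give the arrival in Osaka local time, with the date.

Convert departure to UTC: 09:40 − 5:30 = 04:10 UTC on Dec 18.
Add 4 hours 15 minutes leg 1 → 08:25 UTC.
Add 4 hours and 25 minutes layover in Dhaka → 12:50 UTC.
Add 13 hours and 40 minutes leg 2 → 02:30 UTC (Dec 19).
Osaka is UTC+9:00, so local arrival = 02:30 + 9:00 = 11:30 on Dec 19.

11:30 on Dec 19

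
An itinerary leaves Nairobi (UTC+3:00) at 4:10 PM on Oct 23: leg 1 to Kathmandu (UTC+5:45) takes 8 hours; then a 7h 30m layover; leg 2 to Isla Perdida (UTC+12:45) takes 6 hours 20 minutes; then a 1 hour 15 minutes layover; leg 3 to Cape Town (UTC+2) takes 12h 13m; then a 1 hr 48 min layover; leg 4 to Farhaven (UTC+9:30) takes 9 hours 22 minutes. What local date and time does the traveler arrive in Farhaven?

Convert departure to UTC: 4:10 PM − 3:00 = 1:10 PM UTC on Oct 23.
Add 8 hours leg 1 → 9:10 PM UTC.
Add 7 hours and 30 minutes layover in Kathmandu → 4:40 AM UTC (Oct 24).
Add 6 hours 20 minutes leg 2 → 11:00 AM UTC.
Add 1 hour and 15 minutes layover in Isla Perdida → 12:15 PM UTC.
Add 12 hours and 13 minutes leg 3 → 12:28 AM UTC (Oct 25).
Add 1 hour and 48 minutes layover in Cape Town → 2:16 AM UTC.
Add 9 hours 22 minutes leg 4 → 11:38 AM UTC.
Farhaven is UTC+9:30, so local arrival = 11:38 AM + 9:30 = 9:08 PM on Oct 25.

9:08 PM on October 25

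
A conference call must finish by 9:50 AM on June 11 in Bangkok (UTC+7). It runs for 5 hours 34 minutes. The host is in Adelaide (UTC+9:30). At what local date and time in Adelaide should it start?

6:46 AM on Jun 11

Target end time in UTC: 9:50 AM − 7:00 = 2:50 AM on Jun 11.
Subtract 5 hours 34 minutes → start 9:16 PM UTC on Jun 10.
Adelaide is UTC+9:30: 9:16 PM + 9:30 = 6:46 AM on Jun 11.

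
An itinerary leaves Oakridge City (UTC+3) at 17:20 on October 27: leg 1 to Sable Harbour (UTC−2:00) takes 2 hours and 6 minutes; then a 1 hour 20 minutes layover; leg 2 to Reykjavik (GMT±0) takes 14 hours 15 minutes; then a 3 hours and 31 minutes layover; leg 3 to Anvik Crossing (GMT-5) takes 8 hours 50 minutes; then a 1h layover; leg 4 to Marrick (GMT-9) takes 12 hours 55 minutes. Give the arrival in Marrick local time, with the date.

01:17 on October 29

Convert departure to UTC: 17:20 − 3:00 = 14:20 UTC on Oct 27.
Add 2 hours 6 minutes leg 1 → 16:26 UTC.
Add 1 hour and 20 minutes layover in Sable Harbour → 17:46 UTC.
Add 14 hours and 15 minutes leg 2 → 08:01 UTC (Oct 28).
Add 3 hours 31 minutes layover in Reykjavik → 11:32 UTC.
Add 8 hours 50 minutes leg 3 → 20:22 UTC.
Add 1 hour layover in Anvik Crossing → 21:22 UTC.
Add 12 hours and 55 minutes leg 4 → 10:17 UTC (Oct 29).
Marrick is UTC−9:00, so local arrival = 10:17 − 9:00 = 01:17 on Oct 29.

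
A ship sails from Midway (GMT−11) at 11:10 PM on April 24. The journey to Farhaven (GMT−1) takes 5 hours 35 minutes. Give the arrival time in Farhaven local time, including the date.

Convert departure to UTC: 11:10 PM + 11:00 = 10:10 AM UTC on Apr 25.
Add 5 hours 35 minutes travel time → 3:45 PM UTC.
Farhaven is UTC−1:00, so local arrival = 3:45 PM − 1:00 = 2:45 PM on Apr 25.

2:45 PM on April 25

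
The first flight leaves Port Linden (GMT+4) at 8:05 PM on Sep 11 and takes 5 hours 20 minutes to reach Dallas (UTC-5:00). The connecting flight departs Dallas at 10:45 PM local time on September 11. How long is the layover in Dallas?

6 hours 20 minutes

Convert departure to UTC: 8:05 PM − 4:00 = 4:05 PM UTC on Sep 11.
Add 5 hours 20 minutes flight time → 9:25 PM UTC.
Dallas is UTC−5:00, so local arrival = 9:25 PM − 5:00 = 4:25 PM on Sep 11.
Layover = 10:45 PM − 4:25 PM = 6 hours 20 minutes.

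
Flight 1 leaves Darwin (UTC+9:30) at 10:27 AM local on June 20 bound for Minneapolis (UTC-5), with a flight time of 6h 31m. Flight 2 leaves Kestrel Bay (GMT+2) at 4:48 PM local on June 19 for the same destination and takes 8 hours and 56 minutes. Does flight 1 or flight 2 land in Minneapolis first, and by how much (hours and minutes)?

Flight 1 in UTC: 10:27 AM − 9:30 = 12:57 AM on Jun 20.
+6 hours and 31 minutes → arrive 7:28 AM UTC on Jun 20.
Flight 2 in UTC: 4:48 PM − 2:00 = 2:48 PM on Jun 19.
+8 hours 56 minutes → arrive 11:44 PM UTC on Jun 19.
Flight 2 lands earlier by 7 hours 44 minutes.

the second, by 7 hours 44 minutes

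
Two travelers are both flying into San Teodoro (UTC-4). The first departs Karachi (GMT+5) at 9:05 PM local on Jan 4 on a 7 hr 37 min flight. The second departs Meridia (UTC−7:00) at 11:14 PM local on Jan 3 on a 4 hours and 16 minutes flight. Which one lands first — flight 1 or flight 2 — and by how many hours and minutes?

Flight 1 in UTC: 9:05 PM − 5:00 = 4:05 PM on Jan 4.
+7 hours 37 minutes → arrive 11:42 PM UTC on Jan 4.
Flight 2 in UTC: 11:14 PM + 7:00 = 6:14 AM on Jan 4.
+4 hours and 16 minutes → arrive 10:30 AM UTC on Jan 4.
Flight 2 lands earlier by 13 hours 12 minutes.

the second, by 13 hours 12 minutes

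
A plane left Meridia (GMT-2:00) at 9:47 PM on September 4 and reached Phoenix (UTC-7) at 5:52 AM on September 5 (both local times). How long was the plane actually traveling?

13 hours 5 minutes

Departure in UTC: 9:47 PM + 2:00 = 11:47 PM on Sep 4.
Arrival in UTC: 5:52 AM + 7:00 = 12:52 PM on Sep 5.
Elapsed = 12:52 PM − 11:47 PM (+1 day) = 13 hours 5 minutes.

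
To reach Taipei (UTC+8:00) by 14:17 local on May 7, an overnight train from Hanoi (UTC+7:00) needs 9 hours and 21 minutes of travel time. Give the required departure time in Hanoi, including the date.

03:56 on May 7

Target arrival in UTC: 14:17 − 8:00 = 06:17 on May 7.
Subtract 9 hours 21 minutes → departure 20:56 UTC on May 6.
Hanoi is UTC+7:00: 20:56 + 7:00 = 03:56 on May 7.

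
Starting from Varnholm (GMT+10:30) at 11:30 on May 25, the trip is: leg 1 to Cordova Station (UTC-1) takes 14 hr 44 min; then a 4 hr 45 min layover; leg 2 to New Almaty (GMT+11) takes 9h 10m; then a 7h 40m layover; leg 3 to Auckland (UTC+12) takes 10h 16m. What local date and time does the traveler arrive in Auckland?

Convert departure to UTC: 11:30 − 10:30 = 01:00 UTC on May 25.
Add 14 hours and 44 minutes leg 1 → 15:44 UTC.
Add 4 hours 45 minutes layover in Cordova Station → 20:29 UTC.
Add 9 hours and 10 minutes leg 2 → 05:39 UTC (May 26).
Add 7 hours 40 minutes layover in New Almaty → 13:19 UTC.
Add 10 hours and 16 minutes leg 3 → 23:35 UTC.
Auckland is UTC+12:00, so local arrival = 23:35 + 12:00 = 11:35 on May 27.

11:35 on May 27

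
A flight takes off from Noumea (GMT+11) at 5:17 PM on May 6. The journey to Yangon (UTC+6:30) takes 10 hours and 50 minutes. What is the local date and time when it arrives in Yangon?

Yangon is 4:30 behind Noumea.
After 10 hours and 50 minutes it is 4:07 AM (May 7) in Noumea.
Shift by the zone difference: 4:07 AM − 4:30 = 11:37 PM on May 6 in Yangon.

11:37 PM on May 6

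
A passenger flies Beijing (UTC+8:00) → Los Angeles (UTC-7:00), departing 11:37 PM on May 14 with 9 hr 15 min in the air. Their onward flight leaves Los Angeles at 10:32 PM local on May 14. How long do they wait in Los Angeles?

4 hours 40 minutes

Convert departure to UTC: 11:37 PM − 8:00 = 3:37 PM UTC on May 14.
Add 9 hours and 15 minutes flight time → 12:52 AM UTC (May 15).
Los Angeles is UTC−7:00, so local arrival = 12:52 AM − 7:00 = 5:52 PM on May 14.
Layover = 10:32 PM − 5:52 PM = 4 hours 40 minutes.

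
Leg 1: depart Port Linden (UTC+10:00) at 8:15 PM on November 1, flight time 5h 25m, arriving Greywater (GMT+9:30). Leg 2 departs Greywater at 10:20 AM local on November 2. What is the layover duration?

9 hours 10 minutes

Convert departure to UTC: 8:15 PM − 10:00 = 10:15 AM UTC on Nov 1.
Add 5 hours and 25 minutes flight time → 3:40 PM UTC.
Greywater is UTC+9:30, so local arrival = 3:40 PM + 9:30 = 1:10 AM on Nov 2.
Layover = 10:20 AM − 1:10 AM = 9 hours 10 minutes.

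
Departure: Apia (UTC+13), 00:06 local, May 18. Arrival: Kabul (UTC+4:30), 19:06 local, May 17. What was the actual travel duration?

3 hours 30 minutes

Departure in UTC: 00:06 − 13:00 = 11:06 on May 17.
Arrival in UTC: 19:06 − 4:30 = 14:36 on May 17.
Elapsed = 14:36 − 11:06 = 3 hours 30 minutes.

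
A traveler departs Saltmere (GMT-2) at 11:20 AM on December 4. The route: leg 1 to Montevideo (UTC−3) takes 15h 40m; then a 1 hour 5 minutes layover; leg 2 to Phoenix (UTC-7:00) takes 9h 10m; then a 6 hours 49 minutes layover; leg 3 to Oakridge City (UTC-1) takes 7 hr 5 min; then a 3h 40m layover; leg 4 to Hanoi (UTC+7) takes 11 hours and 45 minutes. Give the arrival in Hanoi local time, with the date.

Convert departure to UTC: 11:20 AM + 2:00 = 1:20 PM UTC on Dec 4.
Add 15 hours 40 minutes leg 1 → 5:00 AM UTC (Dec 5).
Add 1 hour and 5 minutes layover in Montevideo → 6:05 AM UTC.
Add 9 hours and 10 minutes leg 2 → 3:15 PM UTC.
Add 6 hours and 49 minutes layover in Phoenix → 10:04 PM UTC.
Add 7 hours and 5 minutes leg 3 → 5:09 AM UTC (Dec 6).
Add 3 hours 40 minutes layover in Oakridge City → 8:49 AM UTC.
Add 11 hours 45 minutes leg 4 → 8:34 PM UTC.
Hanoi is UTC+7:00, so local arrival = 8:34 PM + 7:00 = 3:34 AM on Dec 7.

3:34 AM on December 7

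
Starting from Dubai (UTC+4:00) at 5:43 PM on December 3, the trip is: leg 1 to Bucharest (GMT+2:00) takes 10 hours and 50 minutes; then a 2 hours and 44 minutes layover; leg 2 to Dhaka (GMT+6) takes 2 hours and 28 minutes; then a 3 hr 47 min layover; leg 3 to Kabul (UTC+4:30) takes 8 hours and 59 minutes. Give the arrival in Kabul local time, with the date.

11:01 PM on December 4

Convert departure to UTC: 5:43 PM − 4:00 = 1:43 PM UTC on Dec 3.
Add 10 hours and 50 minutes leg 1 → 12:33 AM UTC (Dec 4).
Add 2 hours 44 minutes layover in Bucharest → 3:17 AM UTC.
Add 2 hours 28 minutes leg 2 → 5:45 AM UTC.
Add 3 hours and 47 minutes layover in Dhaka → 9:32 AM UTC.
Add 8 hours 59 minutes leg 3 → 6:31 PM UTC.
Kabul is UTC+4:30, so local arrival = 6:31 PM + 4:30 = 11:01 PM on Dec 4.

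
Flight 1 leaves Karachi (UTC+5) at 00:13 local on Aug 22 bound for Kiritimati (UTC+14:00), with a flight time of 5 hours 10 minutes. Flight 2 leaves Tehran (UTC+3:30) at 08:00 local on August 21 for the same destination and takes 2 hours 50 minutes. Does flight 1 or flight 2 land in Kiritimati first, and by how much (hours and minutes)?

Flight 1 in UTC: 00:13 − 5:00 = 19:13 on Aug 21.
+5 hours 10 minutes → arrive 00:23 UTC on Aug 22.
Flight 2 in UTC: 08:00 − 3:30 = 04:30 on Aug 21.
+2 hours 50 minutes → arrive 07:20 UTC on Aug 21.
Flight 2 lands earlier by 17 hours 3 minutes.

the second, by 17 hours 3 minutes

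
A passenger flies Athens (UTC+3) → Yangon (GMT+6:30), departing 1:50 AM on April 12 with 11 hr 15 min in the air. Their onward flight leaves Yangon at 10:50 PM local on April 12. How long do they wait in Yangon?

6 hours 15 minutes

Convert departure to UTC: 1:50 AM − 3:00 = 10:50 PM UTC on Apr 11.
Add 11 hours 15 minutes flight time → 10:05 AM UTC (Apr 12).
Yangon is UTC+6:30, so local arrival = 10:05 AM + 6:30 = 4:35 PM on Apr 12.
Layover = 10:50 PM − 4:35 PM = 6 hours 15 minutes.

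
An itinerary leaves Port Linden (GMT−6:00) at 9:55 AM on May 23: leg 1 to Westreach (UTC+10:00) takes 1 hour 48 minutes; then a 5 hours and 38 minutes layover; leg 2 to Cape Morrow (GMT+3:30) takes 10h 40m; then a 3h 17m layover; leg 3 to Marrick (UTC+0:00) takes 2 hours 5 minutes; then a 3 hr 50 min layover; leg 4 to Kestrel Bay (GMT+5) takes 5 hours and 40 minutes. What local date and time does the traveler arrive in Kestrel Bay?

Convert departure to UTC: 9:55 AM + 6:00 = 3:55 PM UTC on May 23.
Add 1 hour and 48 minutes leg 1 → 5:43 PM UTC.
Add 5 hours 38 minutes layover in Westreach → 11:21 PM UTC.
Add 10 hours and 40 minutes leg 2 → 10:01 AM UTC (May 24).
Add 3 hours 17 minutes layover in Cape Morrow → 1:18 PM UTC.
Add 2 hours and 5 minutes leg 3 → 3:23 PM UTC.
Add 3 hours and 50 minutes layover in Marrick → 7:13 PM UTC.
Add 5 hours and 40 minutes leg 4 → 12:53 AM UTC (May 25).
Kestrel Bay is UTC+5:00, so local arrival = 12:53 AM + 5:00 = 5:53 AM on May 25.

5:53 AM on May 25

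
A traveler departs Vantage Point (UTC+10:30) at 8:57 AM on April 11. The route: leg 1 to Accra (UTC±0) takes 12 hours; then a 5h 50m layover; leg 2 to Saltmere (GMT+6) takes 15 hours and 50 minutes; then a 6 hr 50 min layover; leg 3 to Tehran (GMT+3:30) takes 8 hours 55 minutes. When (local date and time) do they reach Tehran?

3:22 AM on Apr 13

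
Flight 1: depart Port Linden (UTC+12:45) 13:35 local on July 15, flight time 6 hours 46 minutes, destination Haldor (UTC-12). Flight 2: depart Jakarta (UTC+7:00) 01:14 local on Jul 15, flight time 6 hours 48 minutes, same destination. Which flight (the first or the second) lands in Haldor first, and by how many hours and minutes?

the second, by 6 hours 34 minutes

Flight 1 in UTC: 13:35 − 12:45 = 00:50 on Jul 15.
+6 hours and 46 minutes → arrive 07:36 UTC on Jul 15.
Flight 2 in UTC: 01:14 − 7:00 = 18:14 on Jul 14.
+6 hours and 48 minutes → arrive 01:02 UTC on Jul 15.
Flight 2 lands earlier by 6 hours 34 minutes.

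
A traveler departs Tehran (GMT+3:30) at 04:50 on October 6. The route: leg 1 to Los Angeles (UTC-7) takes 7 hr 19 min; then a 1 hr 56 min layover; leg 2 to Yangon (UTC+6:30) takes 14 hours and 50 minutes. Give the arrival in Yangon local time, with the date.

Convert departure to UTC: 04:50 − 3:30 = 01:20 UTC on Oct 6.
Add 7 hours and 19 minutes leg 1 → 08:39 UTC.
Add 1 hour and 56 minutes layover in Los Angeles → 10:35 UTC.
Add 14 hours and 50 minutes leg 2 → 01:25 UTC (Oct 7).
Yangon is UTC+6:30, so local arrival = 01:25 + 6:30 = 07:55 on Oct 7.

07:55 on Oct 7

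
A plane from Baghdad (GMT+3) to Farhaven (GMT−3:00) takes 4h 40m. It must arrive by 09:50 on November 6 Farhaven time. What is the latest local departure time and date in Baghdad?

11:10 on Nov 6

Target arrival in UTC: 09:50 + 3:00 = 12:50 on Nov 6.
Subtract 4 hours 40 minutes → departure 08:10 UTC on Nov 6.
Baghdad is UTC+3:00: 08:10 + 3:00 = 11:10 on Nov 6.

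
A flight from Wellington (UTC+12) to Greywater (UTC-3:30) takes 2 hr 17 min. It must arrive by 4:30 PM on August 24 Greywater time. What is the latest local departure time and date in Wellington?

5:43 AM on Aug 25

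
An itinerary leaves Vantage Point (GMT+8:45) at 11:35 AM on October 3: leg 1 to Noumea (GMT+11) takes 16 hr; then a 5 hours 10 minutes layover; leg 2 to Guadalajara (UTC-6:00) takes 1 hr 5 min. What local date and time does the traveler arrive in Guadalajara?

7:05 PM on October 3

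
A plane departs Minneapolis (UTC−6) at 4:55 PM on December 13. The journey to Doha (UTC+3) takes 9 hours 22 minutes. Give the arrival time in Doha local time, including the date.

11:17 AM on Dec 14

Doha is 9:00 ahead of Minneapolis.
After 9 hours 22 minutes it is 2:17 AM (Dec 14) in Minneapolis.
Shift by the zone difference: 2:17 AM + 9:00 = 11:17 AM on Dec 14 in Doha.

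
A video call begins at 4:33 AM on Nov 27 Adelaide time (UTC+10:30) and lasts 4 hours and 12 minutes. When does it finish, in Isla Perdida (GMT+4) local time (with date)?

Isla Perdida is 6:30 behind Adelaide.
After 4 hours 12 minutes it is 8:45 AM in Adelaide.
Shift by the zone difference: 8:45 AM − 6:30 = 2:15 AM on Nov 27 in Isla Perdida.

2:15 AM on November 27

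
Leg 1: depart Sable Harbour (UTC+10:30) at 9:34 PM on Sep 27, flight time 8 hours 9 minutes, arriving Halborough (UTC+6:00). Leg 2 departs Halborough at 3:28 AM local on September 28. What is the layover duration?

Convert departure to UTC: 9:34 PM − 10:30 = 11:04 AM UTC on Sep 27.
Add 8 hours 9 minutes flight time → 7:13 PM UTC.
Halborough is UTC+6:00, so local arrival = 7:13 PM + 6:00 = 1:13 AM on Sep 28.
Layover = 3:28 AM − 1:13 AM = 2 hours 15 minutes.

2 hours 15 minutes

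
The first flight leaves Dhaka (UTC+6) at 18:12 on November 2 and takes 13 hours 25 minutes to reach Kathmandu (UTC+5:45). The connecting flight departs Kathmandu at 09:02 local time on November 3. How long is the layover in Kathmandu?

Convert departure to UTC: 18:12 − 6:00 = 12:12 UTC on Nov 2.
Add 13 hours and 25 minutes flight time → 01:37 UTC (Nov 3).
Kathmandu is UTC+5:45, so local arrival = 01:37 + 5:45 = 07:22 on Nov 3.
Layover = 09:02 − 07:22 = 1 hour 40 minutes.

1 hour 40 minutes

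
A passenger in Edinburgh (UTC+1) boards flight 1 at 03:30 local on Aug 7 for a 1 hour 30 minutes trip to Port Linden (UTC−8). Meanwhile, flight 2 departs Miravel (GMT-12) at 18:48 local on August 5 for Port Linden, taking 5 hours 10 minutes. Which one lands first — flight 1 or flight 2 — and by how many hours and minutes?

the second, by 16 hours 2 minutes

Flight 1 in UTC: 03:30 − 1:00 = 02:30 on Aug 7.
+1 hour and 30 minutes → arrive 04:00 UTC on Aug 7.
Flight 2 in UTC: 18:48 + 12:00 = 06:48 on Aug 6.
+5 hours and 10 minutes → arrive 11:58 UTC on Aug 6.
Flight 2 lands earlier by 16 hours 2 minutes.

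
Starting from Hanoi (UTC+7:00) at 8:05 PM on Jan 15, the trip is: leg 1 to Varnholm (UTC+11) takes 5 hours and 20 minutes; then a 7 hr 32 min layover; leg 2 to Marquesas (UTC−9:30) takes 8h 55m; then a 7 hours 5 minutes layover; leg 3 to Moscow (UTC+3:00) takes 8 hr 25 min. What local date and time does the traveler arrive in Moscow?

5:22 AM on Jan 17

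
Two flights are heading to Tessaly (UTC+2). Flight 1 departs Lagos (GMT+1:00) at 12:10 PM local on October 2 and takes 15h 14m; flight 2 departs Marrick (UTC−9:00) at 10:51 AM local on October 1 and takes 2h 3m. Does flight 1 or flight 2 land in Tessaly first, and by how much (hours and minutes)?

the second, by 28 hours 30 minutes

Flight 1 in UTC: 12:10 PM − 1:00 = 11:10 AM on Oct 2.
+15 hours and 14 minutes → arrive 2:24 AM UTC on Oct 3.
Flight 2 in UTC: 10:51 AM + 9:00 = 7:51 PM on Oct 1.
+2 hours and 3 minutes → arrive 9:54 PM UTC on Oct 1.
Flight 2 lands earlier by 28 hours 30 minutes.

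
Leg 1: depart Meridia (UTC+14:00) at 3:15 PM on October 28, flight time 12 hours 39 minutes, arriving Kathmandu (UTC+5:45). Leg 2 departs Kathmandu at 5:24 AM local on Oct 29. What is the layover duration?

Convert departure to UTC: 3:15 PM − 14:00 = 1:15 AM UTC on Oct 28.
Add 12 hours 39 minutes flight time → 1:54 PM UTC.
Kathmandu is UTC+5:45, so local arrival = 1:54 PM + 5:45 = 7:39 PM on Oct 28.
Layover = 5:24 AM − 7:39 PM (+1 day) = 9 hours 45 minutes.

9 hours 45 minutes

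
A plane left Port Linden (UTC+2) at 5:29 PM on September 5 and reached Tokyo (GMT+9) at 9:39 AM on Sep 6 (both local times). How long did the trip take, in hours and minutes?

9 hours 10 minutes

Tokyo is 7:00 ahead of Port Linden.
Clock-face elapsed time (ignoring zones) is 16 hours 10 minutes.
Actual elapsed = 16 hours 10 minutes − 7:00 = 9 hours 10 minutes.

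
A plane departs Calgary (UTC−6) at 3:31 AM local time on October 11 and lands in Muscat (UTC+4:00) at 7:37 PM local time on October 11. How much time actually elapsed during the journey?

6 hours 6 minutes

Departure in UTC: 3:31 AM + 6:00 = 9:31 AM on Oct 11.
Arrival in UTC: 7:37 PM − 4:00 = 3:37 PM on Oct 11.
Elapsed = 3:37 PM − 9:31 AM = 6 hours 6 minutes.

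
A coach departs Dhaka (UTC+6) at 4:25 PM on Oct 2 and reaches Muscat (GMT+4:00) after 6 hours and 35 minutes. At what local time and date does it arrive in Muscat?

9:00 PM on October 2

Convert departure to UTC: 4:25 PM − 6:00 = 10:25 AM UTC on Oct 2.
Add 6 hours 35 minutes travel time → 5:00 PM UTC.
Muscat is UTC+4:00, so local arrival = 5:00 PM + 4:00 = 9:00 PM on Oct 2.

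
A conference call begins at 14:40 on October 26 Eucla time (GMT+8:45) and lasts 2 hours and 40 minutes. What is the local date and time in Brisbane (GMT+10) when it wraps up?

18:35 on October 26

Brisbane is 1:15 ahead of Eucla.
After 2 hours and 40 minutes it is 17:20 in Eucla.
Shift by the zone difference: 17:20 + 1:15 = 18:35 on Oct 26 in Brisbane.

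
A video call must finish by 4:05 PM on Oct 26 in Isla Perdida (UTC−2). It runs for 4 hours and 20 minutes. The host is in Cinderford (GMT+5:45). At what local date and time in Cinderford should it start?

7:30 PM on October 26

Target end time in UTC: 4:05 PM + 2:00 = 6:05 PM on Oct 26.
Subtract 4 hours 20 minutes → start 1:45 PM UTC on Oct 26.
Cinderford is UTC+5:45: 1:45 PM + 5:45 = 7:30 PM on Oct 26.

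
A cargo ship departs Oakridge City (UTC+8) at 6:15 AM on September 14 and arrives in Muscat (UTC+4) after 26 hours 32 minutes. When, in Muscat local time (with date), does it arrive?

Muscat is 4:00 behind Oakridge City.
After 26 hours and 32 minutes it is 8:47 AM (Sep 15) in Oakridge City.
Shift by the zone difference: 8:47 AM − 4:00 = 4:47 AM on Sep 15 in Muscat.

4:47 AM on Sep 15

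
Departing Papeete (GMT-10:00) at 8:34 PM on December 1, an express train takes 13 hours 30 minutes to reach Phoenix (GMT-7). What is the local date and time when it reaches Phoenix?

Convert departure to UTC: 8:34 PM + 10:00 = 6:34 AM UTC on Dec 2.
Add 13 hours 30 minutes travel time → 8:04 PM UTC.
Phoenix is UTC−7:00, so local arrival = 8:04 PM − 7:00 = 1:04 PM on Dec 2.

1:04 PM on Dec 2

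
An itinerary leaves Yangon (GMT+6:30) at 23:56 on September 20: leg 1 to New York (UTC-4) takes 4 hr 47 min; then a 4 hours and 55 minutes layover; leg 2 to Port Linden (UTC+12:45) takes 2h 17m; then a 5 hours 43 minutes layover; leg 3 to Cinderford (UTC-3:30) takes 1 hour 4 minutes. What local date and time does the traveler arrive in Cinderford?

08:42 on September 21

Convert departure to UTC: 23:56 − 6:30 = 17:26 UTC on Sep 20.
Add 4 hours 47 minutes leg 1 → 22:13 UTC.
Add 4 hours 55 minutes layover in New York → 03:08 UTC (Sep 21).
Add 2 hours and 17 minutes leg 2 → 05:25 UTC.
Add 5 hours and 43 minutes layover in Port Linden → 11:08 UTC.
Add 1 hour and 4 minutes leg 3 → 12:12 UTC.
Cinderford is UTC−3:30, so local arrival = 12:12 − 3:30 = 08:42 on Sep 21.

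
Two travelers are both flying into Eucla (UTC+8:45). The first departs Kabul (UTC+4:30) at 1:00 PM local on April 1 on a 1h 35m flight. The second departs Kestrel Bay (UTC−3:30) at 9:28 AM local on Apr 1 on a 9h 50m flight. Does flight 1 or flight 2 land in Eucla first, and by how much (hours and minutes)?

the first, by 12 hours 43 minutes

Flight 1 in UTC: 1:00 PM − 4:30 = 8:30 AM on Apr 1.
+1 hour 35 minutes → arrive 10:05 AM UTC on Apr 1.
Flight 2 in UTC: 9:28 AM + 3:30 = 12:58 PM on Apr 1.
+9 hours 50 minutes → arrive 10:48 PM UTC on Apr 1.
Flight 1 lands earlier by 12 hours 43 minutes.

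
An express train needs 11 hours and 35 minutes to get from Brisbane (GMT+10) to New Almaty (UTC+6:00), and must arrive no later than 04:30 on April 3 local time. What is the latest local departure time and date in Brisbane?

Target arrival in UTC: 04:30 − 6:00 = 22:30 on Apr 2.
Subtract 11 hours 35 minutes → departure 10:55 UTC on Apr 2.
Brisbane is UTC+10:00: 10:55 + 10:00 = 20:55 on Apr 2.

20:55 on April 2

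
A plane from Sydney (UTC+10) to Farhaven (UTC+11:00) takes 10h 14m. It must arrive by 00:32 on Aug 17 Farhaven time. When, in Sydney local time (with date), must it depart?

Target arrival in UTC: 00:32 − 11:00 = 13:32 on Aug 16.
Subtract 10 hours 14 minutes → departure 03:18 UTC on Aug 16.
Sydney is UTC+10:00: 03:18 + 10:00 = 13:18 on Aug 16.

13:18 on Aug 16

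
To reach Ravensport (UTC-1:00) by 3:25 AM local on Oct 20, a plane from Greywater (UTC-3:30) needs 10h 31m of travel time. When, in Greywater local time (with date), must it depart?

2:24 PM on October 19

Target arrival in UTC: 3:25 AM + 1:00 = 4:25 AM on Oct 20.
Subtract 10 hours 31 minutes → departure 5:54 PM UTC on Oct 19.
Greywater is UTC−3:30: 5:54 PM − 3:30 = 2:24 PM on Oct 19.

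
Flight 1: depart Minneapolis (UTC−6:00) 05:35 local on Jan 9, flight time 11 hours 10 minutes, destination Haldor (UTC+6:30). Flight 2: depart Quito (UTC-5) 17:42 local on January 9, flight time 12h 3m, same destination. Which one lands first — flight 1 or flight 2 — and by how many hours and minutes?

the first, by 12 hours

Flight 1 in UTC: 05:35 + 6:00 = 11:35 on Jan 9.
+11 hours 10 minutes → arrive 22:45 UTC on Jan 9.
Flight 2 in UTC: 17:42 + 5:00 = 22:42 on Jan 9.
+12 hours 3 minutes → arrive 10:45 UTC on Jan 10.
Flight 1 lands earlier by 12 hours.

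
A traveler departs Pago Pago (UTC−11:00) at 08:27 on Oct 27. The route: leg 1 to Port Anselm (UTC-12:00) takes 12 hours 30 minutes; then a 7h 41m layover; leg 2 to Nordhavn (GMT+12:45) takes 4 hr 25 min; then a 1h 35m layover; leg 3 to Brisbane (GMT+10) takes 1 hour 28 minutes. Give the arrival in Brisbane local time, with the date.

09:06 on October 29

Convert departure to UTC: 08:27 + 11:00 = 19:27 UTC on Oct 27.
Add 12 hours and 30 minutes leg 1 → 07:57 UTC (Oct 28).
Add 7 hours 41 minutes layover in Port Anselm → 15:38 UTC.
Add 4 hours and 25 minutes leg 2 → 20:03 UTC.
Add 1 hour 35 minutes layover in Nordhavn → 21:38 UTC.
Add 1 hour and 28 minutes leg 3 → 23:06 UTC.
Brisbane is UTC+10:00, so local arrival = 23:06 + 10:00 = 09:06 on Oct 29.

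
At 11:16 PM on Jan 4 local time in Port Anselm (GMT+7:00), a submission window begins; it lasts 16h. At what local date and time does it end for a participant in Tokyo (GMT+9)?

Convert start to UTC: 11:16 PM − 7:00 = 4:16 PM UTC on Jan 4.
Add 16 hours duration → 8:16 AM UTC (Jan 5).
Tokyo is UTC+9:00, so local end time = 8:16 AM + 9:00 = 5:16 PM on Jan 5.

5:16 PM on January 5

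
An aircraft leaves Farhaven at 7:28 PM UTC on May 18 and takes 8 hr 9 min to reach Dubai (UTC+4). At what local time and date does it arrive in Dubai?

7:37 AM on May 19

Departure is given in UTC: 7:28 PM on May 18.
Add 8 hours and 9 minutes → 3:37 AM UTC (May 19).
Dubai is UTC+4:00: 3:37 AM + 4:00 = 7:37 AM on May 19.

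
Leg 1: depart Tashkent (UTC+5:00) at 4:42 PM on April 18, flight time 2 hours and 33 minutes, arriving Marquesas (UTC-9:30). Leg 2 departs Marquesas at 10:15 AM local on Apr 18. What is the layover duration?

5 hours 30 minutes

Convert departure to UTC: 4:42 PM − 5:00 = 11:42 AM UTC on Apr 18.
Add 2 hours and 33 minutes flight time → 2:15 PM UTC.
Marquesas is UTC−9:30, so local arrival = 2:15 PM − 9:30 = 4:45 AM on Apr 18.
Layover = 10:15 AM − 4:45 AM = 5 hours 30 minutes.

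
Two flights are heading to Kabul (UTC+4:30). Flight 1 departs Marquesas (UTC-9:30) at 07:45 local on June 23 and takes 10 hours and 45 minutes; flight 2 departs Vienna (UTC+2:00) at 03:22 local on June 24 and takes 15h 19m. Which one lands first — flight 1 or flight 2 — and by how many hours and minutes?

the first, by 12 hours 41 minutes

Flight 1 in UTC: 07:45 + 9:30 = 17:15 on Jun 23.
+10 hours and 45 minutes → arrive 04:00 UTC on Jun 24.
Flight 2 in UTC: 03:22 − 2:00 = 01:22 on Jun 24.
+15 hours and 19 minutes → arrive 16:41 UTC on Jun 24.
Flight 1 lands earlier by 12 hours 41 minutes.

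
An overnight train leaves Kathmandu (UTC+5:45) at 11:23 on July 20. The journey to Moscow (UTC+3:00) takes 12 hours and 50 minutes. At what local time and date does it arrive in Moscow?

Convert departure to UTC: 11:23 − 5:45 = 05:38 UTC on Jul 20.
Add 12 hours 50 minutes travel time → 18:28 UTC.
Moscow is UTC+3:00, so local arrival = 18:28 + 3:00 = 21:28 on Jul 20.

21:28 on Jul 20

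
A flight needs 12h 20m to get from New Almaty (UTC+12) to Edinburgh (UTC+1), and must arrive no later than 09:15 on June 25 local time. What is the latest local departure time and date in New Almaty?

07:55 on June 25

Target arrival in UTC: 09:15 − 1:00 = 08:15 on Jun 25.
Subtract 12 hours and 20 minutes → departure 19:55 UTC on Jun 24.
New Almaty is UTC+12:00: 19:55 + 12:00 = 07:55 on Jun 25.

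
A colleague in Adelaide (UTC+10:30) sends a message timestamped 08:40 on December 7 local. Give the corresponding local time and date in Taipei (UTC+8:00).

Taipei is 2:30 behind Adelaide.
Shift by the zone difference: 08:40 − 2:30 = 06:10 on Dec 7 in Taipei.

06:10 on Dec 7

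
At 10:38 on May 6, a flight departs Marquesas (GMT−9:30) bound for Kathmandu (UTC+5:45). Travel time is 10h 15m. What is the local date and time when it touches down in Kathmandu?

Convert departure to UTC: 10:38 + 9:30 = 20:08 UTC on May 6.
Add 10 hours 15 minutes travel time → 06:23 UTC (May 7).
Kathmandu is UTC+5:45, so local arrival = 06:23 + 5:45 = 12:08 on May 7.

12:08 on May 7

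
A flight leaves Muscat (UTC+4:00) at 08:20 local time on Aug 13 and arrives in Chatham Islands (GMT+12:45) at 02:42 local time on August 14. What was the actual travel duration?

Departure in UTC: 08:20 − 4:00 = 04:20 on Aug 13.
Arrival in UTC: 02:42 − 12:45 = 13:57 on Aug 13.
Elapsed = 13:57 − 04:20 = 9 hours 37 minutes.

9 hours 37 minutes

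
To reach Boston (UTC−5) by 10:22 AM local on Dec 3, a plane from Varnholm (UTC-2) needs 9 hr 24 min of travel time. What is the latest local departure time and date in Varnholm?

Target arrival in UTC: 10:22 AM + 5:00 = 3:22 PM on Dec 3.
Subtract 9 hours and 24 minutes → departure 5:58 AM UTC on Dec 3.
Varnholm is UTC−2:00: 5:58 AM − 2:00 = 3:58 AM on Dec 3.

3:58 AM on December 3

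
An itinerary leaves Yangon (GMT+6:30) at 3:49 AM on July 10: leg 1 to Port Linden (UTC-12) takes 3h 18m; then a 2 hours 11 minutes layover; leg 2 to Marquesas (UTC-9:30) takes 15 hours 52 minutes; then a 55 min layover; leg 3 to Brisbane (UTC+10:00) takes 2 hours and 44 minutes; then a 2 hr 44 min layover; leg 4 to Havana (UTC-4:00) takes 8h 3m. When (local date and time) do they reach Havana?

5:06 AM on Jul 11

Convert departure to UTC: 3:49 AM − 6:30 = 9:19 PM UTC on Jul 9.
Add 3 hours and 18 minutes leg 1 → 12:37 AM UTC (Jul 10).
Add 2 hours and 11 minutes layover in Port Linden → 2:48 AM UTC.
Add 15 hours 52 minutes leg 2 → 6:40 PM UTC.
Add 55 minutes layover in Marquesas → 7:35 PM UTC.
Add 2 hours 44 minutes leg 3 → 10:19 PM UTC.
Add 2 hours 44 minutes layover in Brisbane → 1:03 AM UTC (Jul 11).
Add 8 hours and 3 minutes leg 4 → 9:06 AM UTC.
Havana is UTC−4:00, so local arrival = 9:06 AM − 4:00 = 5:06 AM on Jul 11.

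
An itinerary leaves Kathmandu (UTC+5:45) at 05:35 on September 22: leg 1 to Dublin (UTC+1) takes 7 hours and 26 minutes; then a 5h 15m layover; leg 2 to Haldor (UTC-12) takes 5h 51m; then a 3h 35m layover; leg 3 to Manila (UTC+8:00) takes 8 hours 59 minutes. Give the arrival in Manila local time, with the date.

14:56 on September 23

Convert departure to UTC: 05:35 − 5:45 = 23:50 UTC on Sep 21.
Add 7 hours and 26 minutes leg 1 → 07:16 UTC (Sep 22).
Add 5 hours and 15 minutes layover in Dublin → 12:31 UTC.
Add 5 hours 51 minutes leg 2 → 18:22 UTC.
Add 3 hours 35 minutes layover in Haldor → 21:57 UTC.
Add 8 hours 59 minutes leg 3 → 06:56 UTC (Sep 23).
Manila is UTC+8:00, so local arrival = 06:56 + 8:00 = 14:56 on Sep 23.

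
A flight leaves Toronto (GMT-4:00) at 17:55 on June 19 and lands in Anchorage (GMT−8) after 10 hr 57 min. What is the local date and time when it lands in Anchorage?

00:52 on June 20

Anchorage is 4:00 behind Toronto.
After 10 hours and 57 minutes it is 04:52 (Jun 20) in Toronto.
Shift by the zone difference: 04:52 − 4:00 = 00:52 on Jun 20 in Anchorage.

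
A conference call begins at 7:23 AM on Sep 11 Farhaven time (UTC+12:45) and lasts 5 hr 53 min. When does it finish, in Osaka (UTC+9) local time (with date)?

Convert start to UTC: 7:23 AM − 12:45 = 6:38 PM UTC on Sep 10.
Add 5 hours 53 minutes duration → 12:31 AM UTC (Sep 11).
Osaka is UTC+9:00, so local end time = 12:31 AM + 9:00 = 9:31 AM on Sep 11.

9:31 AM on September 11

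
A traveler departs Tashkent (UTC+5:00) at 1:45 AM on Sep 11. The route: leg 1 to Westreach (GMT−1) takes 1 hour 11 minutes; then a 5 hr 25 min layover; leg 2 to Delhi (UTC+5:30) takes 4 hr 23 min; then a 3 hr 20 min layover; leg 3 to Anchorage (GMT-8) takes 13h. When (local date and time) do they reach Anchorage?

Convert departure to UTC: 1:45 AM − 5:00 = 8:45 PM UTC on Sep 10.
Add 1 hour 11 minutes leg 1 → 9:56 PM UTC.
Add 5 hours and 25 minutes layover in Westreach → 3:21 AM UTC (Sep 11).
Add 4 hours and 23 minutes leg 2 → 7:44 AM UTC.
Add 3 hours 20 minutes layover in Delhi → 11:04 AM UTC.
Add 13 hours leg 3 → 12:04 AM UTC (Sep 12).
Anchorage is UTC−8:00, so local arrival = 12:04 AM − 8:00 = 4:04 PM on Sep 11.

4:04 PM on September 11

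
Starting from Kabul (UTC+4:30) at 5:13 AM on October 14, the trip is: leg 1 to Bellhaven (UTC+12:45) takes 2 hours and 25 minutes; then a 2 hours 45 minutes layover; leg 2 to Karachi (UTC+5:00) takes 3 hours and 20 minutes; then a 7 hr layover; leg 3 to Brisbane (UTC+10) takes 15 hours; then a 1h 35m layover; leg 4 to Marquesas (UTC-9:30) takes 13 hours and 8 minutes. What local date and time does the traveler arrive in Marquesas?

Convert departure to UTC: 5:13 AM − 4:30 = 12:43 AM UTC on Oct 14.
Add 2 hours and 25 minutes leg 1 → 3:08 AM UTC.
Add 2 hours 45 minutes layover in Bellhaven → 5:53 AM UTC.
Add 3 hours 20 minutes leg 2 → 9:13 AM UTC.
Add 7 hours layover in Karachi → 4:13 PM UTC.
Add 15 hours leg 3 → 7:13 AM UTC (Oct 15).
Add 1 hour and 35 minutes layover in Brisbane → 8:48 AM UTC.
Add 13 hours 8 minutes leg 4 → 9:56 PM UTC.
Marquesas is UTC−9:30, so local arrival = 9:56 PM − 9:30 = 12:26 PM on Oct 15.

12:26 PM on October 15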